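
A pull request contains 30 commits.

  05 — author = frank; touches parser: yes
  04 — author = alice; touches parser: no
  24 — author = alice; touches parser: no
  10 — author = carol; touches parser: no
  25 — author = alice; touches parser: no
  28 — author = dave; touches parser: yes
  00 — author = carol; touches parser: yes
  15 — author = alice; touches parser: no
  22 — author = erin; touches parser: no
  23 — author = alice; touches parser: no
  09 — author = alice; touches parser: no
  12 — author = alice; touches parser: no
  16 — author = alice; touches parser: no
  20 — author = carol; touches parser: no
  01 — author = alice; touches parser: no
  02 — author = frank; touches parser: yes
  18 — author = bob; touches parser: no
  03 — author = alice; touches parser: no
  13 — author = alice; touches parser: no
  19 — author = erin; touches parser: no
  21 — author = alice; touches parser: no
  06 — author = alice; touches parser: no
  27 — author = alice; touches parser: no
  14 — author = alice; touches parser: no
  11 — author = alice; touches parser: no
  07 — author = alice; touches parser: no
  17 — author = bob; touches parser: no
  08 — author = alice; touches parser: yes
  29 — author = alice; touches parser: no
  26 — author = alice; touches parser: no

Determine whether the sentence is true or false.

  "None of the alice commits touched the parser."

False

'None of the alice commits touched the parser' holds iff A ∩ B = ∅ (|A ∩ B| = 0).
|A| = 20, |A ∩ B| = 1, |A ∖ B| = 19.
So the statement is false.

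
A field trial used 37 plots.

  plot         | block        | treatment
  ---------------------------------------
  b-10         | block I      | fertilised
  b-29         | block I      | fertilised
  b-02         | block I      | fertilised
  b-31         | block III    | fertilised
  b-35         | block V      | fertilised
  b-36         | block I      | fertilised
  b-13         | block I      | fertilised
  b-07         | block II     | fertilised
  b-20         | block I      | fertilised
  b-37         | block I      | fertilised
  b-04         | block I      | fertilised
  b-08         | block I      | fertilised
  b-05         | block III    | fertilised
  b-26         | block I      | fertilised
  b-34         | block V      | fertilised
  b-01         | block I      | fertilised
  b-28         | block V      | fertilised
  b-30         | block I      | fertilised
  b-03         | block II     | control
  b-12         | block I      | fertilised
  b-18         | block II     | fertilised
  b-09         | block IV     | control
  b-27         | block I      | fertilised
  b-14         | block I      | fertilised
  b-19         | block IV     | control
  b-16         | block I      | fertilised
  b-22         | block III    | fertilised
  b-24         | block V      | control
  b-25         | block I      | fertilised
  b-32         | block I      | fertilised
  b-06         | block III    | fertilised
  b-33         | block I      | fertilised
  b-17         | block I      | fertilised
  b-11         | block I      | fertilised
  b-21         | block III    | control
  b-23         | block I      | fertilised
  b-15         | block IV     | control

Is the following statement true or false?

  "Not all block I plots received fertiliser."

False

Truth condition: A ⊄ B (|A ∖ B| ≥ 1).
|A| = 22, |A ∩ B| = 22, |A ∖ B| = 0.
So the statement is false.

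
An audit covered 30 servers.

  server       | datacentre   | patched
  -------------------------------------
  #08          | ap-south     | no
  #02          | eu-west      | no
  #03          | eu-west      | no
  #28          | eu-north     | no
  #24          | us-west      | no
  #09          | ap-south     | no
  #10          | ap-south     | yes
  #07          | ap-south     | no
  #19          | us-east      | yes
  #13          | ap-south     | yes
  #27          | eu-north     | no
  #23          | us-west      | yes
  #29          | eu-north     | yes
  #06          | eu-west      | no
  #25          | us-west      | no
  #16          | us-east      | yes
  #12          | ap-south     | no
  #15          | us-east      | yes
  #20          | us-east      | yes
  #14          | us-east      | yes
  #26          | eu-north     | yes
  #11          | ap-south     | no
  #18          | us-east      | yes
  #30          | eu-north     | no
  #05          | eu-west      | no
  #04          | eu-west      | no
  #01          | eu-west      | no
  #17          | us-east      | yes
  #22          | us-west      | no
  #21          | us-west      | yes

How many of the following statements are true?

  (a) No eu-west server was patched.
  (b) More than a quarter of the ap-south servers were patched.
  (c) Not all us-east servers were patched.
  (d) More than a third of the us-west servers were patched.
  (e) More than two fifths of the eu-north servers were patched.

(a) eu-west: |A| = 6, |A ∩ B| = 0; needs A ∩ B = ∅ (|A ∩ B| = 0) — true.
(b) ap-south: |A| = 7, |A ∩ B| = 2; needs |A ∩ B| / |A| > 1/4 — true.
(c) us-east: |A| = 7, |A ∩ B| = 7; needs A ⊄ B (|A ∖ B| ≥ 1) — false.
(d) us-west: |A| = 5, |A ∩ B| = 2; needs |A ∩ B| / |A| > 1/3 — true.
(e) eu-north: |A| = 5, |A ∩ B| = 2; needs |A ∩ B| / |A| > 2/5 — false.

3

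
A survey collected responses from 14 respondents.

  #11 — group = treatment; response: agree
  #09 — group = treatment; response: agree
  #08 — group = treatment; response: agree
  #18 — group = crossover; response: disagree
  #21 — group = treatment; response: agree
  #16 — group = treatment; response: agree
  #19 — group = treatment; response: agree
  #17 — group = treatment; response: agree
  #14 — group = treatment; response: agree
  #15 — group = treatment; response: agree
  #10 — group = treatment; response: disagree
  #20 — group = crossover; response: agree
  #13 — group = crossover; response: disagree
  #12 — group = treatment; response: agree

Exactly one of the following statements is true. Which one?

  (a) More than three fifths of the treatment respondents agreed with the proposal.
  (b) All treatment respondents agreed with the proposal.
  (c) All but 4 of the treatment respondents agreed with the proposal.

(a)

|A| = 11, |A ∩ B| = 10, |A ∖ B| = 1.
(a) requires |A ∩ B| / |A| > 3/5: true.
(b) requires A ⊆ B, i.e. every element of A is in B (|A ∖ B| = 0): false.
(c) requires |A ∖ B| = 4: false.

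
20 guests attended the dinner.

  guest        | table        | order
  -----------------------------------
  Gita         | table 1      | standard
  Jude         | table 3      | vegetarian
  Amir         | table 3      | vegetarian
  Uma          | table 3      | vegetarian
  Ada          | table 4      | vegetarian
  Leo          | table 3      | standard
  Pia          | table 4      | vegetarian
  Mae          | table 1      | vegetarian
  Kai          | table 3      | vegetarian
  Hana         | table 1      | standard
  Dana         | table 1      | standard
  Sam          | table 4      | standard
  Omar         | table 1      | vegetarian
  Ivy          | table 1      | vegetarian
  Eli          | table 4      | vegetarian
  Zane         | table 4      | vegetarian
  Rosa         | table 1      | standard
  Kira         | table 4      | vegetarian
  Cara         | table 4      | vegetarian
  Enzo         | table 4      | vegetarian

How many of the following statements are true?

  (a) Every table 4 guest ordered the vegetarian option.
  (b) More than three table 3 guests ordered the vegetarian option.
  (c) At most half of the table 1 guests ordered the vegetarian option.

(a) table 4: |A| = 8, |A ∩ B| = 7; needs A ⊆ B, i.e. every element of A is in B (|A ∖ B| = 0) — false.
(b) table 3: |A| = 5, |A ∩ B| = 4; needs |A ∩ B| > 3 — true.
(c) table 1: |A| = 7, |A ∩ B| = 3; needs |A ∩ B| ≤ |A ∖ B| — true.

2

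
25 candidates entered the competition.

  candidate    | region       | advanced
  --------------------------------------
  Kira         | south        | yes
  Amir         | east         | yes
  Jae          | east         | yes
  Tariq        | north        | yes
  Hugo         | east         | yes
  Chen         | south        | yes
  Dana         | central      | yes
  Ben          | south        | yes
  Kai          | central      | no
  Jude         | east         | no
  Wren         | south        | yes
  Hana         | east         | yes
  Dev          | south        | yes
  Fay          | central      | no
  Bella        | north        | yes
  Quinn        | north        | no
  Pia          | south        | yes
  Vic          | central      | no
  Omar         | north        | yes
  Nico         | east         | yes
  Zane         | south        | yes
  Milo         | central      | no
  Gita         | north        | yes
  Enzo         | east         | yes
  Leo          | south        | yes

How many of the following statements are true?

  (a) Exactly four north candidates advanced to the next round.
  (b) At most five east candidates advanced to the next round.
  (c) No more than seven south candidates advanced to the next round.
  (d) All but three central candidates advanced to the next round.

1

(a) north: |A| = 5, |A ∩ B| = 4; needs |A ∩ B| = 4 — true.
(b) east: |A| = 7, |A ∩ B| = 6; needs |A ∩ B| ≤ 5 — false.
(c) south: |A| = 8, |A ∩ B| = 8; needs |A ∩ B| ≤ 7 — false.
(d) central: |A| = 5, |A ∩ B| = 1; needs |A ∖ B| = 3 — false.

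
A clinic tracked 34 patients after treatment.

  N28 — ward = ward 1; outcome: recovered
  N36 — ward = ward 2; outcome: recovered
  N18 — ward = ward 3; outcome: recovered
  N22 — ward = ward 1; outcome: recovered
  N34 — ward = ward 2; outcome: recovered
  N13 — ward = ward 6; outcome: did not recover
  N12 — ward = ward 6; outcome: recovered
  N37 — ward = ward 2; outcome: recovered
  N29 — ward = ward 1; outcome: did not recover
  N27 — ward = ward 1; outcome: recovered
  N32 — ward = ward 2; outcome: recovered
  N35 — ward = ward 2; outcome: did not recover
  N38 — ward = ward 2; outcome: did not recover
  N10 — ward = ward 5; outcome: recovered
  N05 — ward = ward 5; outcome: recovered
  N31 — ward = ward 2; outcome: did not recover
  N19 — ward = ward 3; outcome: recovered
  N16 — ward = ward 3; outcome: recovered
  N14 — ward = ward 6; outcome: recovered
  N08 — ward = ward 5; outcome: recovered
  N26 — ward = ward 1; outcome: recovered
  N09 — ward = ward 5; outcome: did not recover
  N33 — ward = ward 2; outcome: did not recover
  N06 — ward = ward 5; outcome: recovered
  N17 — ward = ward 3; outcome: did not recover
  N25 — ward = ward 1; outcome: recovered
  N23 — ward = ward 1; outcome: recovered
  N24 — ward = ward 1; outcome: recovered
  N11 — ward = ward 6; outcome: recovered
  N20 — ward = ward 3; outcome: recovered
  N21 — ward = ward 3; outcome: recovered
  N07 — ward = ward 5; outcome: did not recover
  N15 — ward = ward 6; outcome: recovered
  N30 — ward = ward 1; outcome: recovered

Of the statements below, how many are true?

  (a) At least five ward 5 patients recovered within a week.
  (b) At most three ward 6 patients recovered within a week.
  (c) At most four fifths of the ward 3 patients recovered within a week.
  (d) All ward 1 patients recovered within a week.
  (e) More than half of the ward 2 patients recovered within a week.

(a) ward 5: |A| = 6, |A ∩ B| = 4; needs |A ∩ B| ≥ 5 — false.
(b) ward 6: |A| = 5, |A ∩ B| = 4; needs |A ∩ B| ≤ 3 — false.
(c) ward 3: |A| = 6, |A ∩ B| = 5; needs |A ∩ B| / |A| ≤ 4/5 — false.
(d) ward 1: |A| = 9, |A ∩ B| = 8; needs A ⊆ B, i.e. every element of A is in B (|A ∖ B| = 0) — false.
(e) ward 2: |A| = 8, |A ∩ B| = 4; needs |A ∩ B| > |A ∖ B| — false.

0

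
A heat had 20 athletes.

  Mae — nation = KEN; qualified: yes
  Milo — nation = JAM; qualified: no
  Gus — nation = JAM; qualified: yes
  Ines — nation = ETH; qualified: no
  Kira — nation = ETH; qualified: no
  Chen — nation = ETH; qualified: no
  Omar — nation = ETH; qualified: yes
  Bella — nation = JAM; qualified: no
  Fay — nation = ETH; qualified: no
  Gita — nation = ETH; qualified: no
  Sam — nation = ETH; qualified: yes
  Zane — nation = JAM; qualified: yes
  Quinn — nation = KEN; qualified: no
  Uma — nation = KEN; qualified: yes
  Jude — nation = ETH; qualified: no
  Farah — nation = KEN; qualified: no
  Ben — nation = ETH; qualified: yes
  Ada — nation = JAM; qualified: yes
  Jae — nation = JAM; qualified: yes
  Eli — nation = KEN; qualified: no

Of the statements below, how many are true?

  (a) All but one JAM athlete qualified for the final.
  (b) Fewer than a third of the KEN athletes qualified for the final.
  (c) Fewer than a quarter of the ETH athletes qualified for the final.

(a) JAM: |A| = 6, |A ∩ B| = 4; needs |A ∖ B| = 1 — false.
(b) KEN: |A| = 5, |A ∩ B| = 2; needs |A ∩ B| / |A| < 1/3 — false.
(c) ETH: |A| = 9, |A ∩ B| = 3; needs |A ∩ B| / |A| < 1/4 — false.

0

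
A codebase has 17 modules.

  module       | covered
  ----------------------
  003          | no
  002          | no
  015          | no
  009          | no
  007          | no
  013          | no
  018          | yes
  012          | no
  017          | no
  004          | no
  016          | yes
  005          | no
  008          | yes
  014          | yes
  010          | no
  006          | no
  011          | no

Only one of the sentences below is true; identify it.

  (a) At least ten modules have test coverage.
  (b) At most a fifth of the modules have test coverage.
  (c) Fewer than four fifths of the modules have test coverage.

|A| = 17, |A ∩ B| = 4, |A ∖ B| = 13.
(a) requires |A ∩ B| ≥ 10: false.
(b) requires |A ∩ B| / |A| ≤ 1/5: false.
(c) requires |A ∩ B| / |A| < 4/5: true.

(c)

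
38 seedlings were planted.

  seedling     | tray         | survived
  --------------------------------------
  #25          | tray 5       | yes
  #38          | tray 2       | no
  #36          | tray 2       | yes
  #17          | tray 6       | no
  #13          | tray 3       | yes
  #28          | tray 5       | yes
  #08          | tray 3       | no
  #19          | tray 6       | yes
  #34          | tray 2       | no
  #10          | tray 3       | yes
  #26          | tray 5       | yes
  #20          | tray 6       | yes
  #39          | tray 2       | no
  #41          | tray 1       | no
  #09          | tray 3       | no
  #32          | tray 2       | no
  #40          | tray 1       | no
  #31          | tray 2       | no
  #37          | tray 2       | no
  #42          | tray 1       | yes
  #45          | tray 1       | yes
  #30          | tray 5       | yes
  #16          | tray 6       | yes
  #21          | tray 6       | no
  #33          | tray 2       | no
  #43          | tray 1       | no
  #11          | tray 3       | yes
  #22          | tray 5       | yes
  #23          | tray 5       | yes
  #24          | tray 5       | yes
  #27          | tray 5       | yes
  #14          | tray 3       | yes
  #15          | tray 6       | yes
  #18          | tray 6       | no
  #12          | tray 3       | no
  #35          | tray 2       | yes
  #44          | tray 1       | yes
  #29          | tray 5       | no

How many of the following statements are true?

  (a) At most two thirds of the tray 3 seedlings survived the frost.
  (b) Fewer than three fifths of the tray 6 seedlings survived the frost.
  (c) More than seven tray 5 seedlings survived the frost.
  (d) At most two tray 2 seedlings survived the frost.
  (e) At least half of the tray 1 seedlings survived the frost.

(a) tray 3: |A| = 7, |A ∩ B| = 4; needs |A ∩ B| / |A| ≤ 2/3 — true.
(b) tray 6: |A| = 7, |A ∩ B| = 4; needs |A ∩ B| / |A| < 3/5 — true.
(c) tray 5: |A| = 9, |A ∩ B| = 8; needs |A ∩ B| > 7 — true.
(d) tray 2: |A| = 9, |A ∩ B| = 2; needs |A ∩ B| ≤ 2 — true.
(e) tray 1: |A| = 6, |A ∩ B| = 3; needs |A ∩ B| ≥ |A ∖ B| — true.

5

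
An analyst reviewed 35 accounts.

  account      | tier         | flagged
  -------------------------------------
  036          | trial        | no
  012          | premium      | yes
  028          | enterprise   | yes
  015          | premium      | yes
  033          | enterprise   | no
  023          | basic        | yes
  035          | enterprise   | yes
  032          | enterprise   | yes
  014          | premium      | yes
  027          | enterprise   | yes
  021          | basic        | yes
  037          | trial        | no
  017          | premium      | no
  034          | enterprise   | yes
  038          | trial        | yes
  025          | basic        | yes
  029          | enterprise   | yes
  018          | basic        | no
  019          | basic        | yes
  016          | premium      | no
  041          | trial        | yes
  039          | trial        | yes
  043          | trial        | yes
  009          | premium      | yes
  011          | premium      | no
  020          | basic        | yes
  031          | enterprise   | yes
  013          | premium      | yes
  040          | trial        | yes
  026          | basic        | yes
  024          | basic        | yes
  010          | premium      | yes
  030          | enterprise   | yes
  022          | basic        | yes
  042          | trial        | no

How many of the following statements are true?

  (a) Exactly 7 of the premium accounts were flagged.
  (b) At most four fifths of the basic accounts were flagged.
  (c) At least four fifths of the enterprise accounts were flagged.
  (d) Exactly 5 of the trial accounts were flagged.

2

(a) premium: |A| = 9, |A ∩ B| = 6; needs |A ∩ B| = 7 — false.
(b) basic: |A| = 9, |A ∩ B| = 8; needs |A ∩ B| / |A| ≤ 4/5 — false.
(c) enterprise: |A| = 9, |A ∩ B| = 8; needs |A ∩ B| / |A| ≥ 4/5 — true.
(d) trial: |A| = 8, |A ∩ B| = 5; needs |A ∩ B| = 5 — true.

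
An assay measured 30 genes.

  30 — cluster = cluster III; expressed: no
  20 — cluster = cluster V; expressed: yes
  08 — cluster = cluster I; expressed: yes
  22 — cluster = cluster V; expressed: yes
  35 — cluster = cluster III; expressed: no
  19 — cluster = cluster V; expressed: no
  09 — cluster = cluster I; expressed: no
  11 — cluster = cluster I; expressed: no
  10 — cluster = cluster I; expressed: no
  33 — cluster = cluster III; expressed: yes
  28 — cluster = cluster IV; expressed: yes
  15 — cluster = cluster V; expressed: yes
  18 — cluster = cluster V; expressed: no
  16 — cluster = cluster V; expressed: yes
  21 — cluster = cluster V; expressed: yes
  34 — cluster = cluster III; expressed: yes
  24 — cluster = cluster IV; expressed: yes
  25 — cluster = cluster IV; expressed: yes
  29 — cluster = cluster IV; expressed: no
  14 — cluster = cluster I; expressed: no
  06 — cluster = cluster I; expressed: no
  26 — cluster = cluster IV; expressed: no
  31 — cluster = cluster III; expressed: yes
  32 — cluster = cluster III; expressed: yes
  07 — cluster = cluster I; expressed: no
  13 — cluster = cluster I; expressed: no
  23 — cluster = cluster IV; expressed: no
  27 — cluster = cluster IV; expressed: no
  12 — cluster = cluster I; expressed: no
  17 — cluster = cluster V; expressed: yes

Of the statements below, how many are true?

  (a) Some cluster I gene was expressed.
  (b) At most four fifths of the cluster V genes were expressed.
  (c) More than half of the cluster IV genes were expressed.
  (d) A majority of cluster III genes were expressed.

(a) cluster I: |A| = 9, |A ∩ B| = 1; needs A ∩ B ≠ ∅ (|A ∩ B| ≥ 1) — true.
(b) cluster V: |A| = 8, |A ∩ B| = 6; needs |A ∩ B| / |A| ≤ 4/5 — true.
(c) cluster IV: |A| = 7, |A ∩ B| = 3; needs |A ∩ B| > |A ∖ B| — false.
(d) cluster III: |A| = 6, |A ∩ B| = 4; needs |A ∩ B| > |A ∖ B| — true.

3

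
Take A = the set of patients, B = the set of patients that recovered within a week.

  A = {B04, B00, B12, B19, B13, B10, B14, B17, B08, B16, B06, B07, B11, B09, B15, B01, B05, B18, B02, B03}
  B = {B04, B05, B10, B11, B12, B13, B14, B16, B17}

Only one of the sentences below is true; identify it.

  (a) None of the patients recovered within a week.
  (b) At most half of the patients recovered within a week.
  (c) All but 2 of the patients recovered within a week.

(b)

|A| = 20, |A ∩ B| = 9, |A ∖ B| = 11.
(a) requires A ∩ B = ∅ (|A ∩ B| = 0): false.
(b) requires |A ∩ B| ≤ |A ∖ B|: true.
(c) requires |A ∖ B| = 2: false.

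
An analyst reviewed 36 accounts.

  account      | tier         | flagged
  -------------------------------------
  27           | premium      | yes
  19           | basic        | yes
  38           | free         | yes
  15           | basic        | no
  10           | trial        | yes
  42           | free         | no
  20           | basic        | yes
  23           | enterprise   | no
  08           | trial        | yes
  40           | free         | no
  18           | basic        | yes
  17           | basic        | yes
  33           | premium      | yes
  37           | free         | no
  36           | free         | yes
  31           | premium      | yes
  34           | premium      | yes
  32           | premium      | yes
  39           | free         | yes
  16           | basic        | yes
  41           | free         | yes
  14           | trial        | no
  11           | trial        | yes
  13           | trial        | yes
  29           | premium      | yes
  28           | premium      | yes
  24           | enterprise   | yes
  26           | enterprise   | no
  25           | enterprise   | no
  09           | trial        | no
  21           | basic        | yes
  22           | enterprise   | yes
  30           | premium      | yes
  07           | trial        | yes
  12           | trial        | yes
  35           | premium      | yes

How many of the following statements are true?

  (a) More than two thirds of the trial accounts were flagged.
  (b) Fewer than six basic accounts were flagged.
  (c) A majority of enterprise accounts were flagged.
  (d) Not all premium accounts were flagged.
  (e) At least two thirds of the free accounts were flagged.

(a) trial: |A| = 8, |A ∩ B| = 6; needs |A ∩ B| / |A| > 2/3 — true.
(b) basic: |A| = 7, |A ∩ B| = 6; needs |A ∩ B| < 6 — false.
(c) enterprise: |A| = 5, |A ∩ B| = 2; needs |A ∩ B| > |A ∖ B| — false.
(d) premium: |A| = 9, |A ∩ B| = 9; needs A ⊄ B (|A ∖ B| ≥ 1) — false.
(e) free: |A| = 7, |A ∩ B| = 4; needs |A ∩ B| / |A| ≥ 2/3 — false.

1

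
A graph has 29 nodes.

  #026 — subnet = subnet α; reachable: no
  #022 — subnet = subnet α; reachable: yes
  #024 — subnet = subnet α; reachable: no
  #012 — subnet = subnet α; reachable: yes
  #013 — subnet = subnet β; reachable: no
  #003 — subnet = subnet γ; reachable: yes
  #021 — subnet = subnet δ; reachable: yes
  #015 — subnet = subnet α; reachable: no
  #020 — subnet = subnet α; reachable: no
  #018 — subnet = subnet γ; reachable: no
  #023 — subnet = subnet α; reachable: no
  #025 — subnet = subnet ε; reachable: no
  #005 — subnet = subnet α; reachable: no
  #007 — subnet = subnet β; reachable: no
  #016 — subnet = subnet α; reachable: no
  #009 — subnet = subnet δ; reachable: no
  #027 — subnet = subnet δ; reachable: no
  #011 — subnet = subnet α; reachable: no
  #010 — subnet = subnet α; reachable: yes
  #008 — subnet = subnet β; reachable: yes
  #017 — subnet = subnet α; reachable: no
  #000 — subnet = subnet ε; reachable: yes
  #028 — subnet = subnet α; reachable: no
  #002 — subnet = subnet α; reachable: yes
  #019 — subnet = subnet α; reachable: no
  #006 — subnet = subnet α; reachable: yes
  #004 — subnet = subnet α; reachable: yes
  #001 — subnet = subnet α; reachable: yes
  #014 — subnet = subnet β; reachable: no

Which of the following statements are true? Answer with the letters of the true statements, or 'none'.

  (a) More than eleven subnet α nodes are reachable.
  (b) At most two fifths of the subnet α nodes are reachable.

|A| = 18, |A ∩ B| = 7, |A ∖ B| = 11.
(a) |A ∩ B| > 11: fails.
(b) |A ∩ B| / |A| ≤ 2/5: holds.

(b)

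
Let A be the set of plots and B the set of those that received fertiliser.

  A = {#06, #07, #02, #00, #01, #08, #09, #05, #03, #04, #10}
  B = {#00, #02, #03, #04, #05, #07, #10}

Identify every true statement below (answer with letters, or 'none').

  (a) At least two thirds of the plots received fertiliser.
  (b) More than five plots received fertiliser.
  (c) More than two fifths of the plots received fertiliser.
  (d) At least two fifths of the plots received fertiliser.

|A| = 11, |A ∩ B| = 7, |A ∖ B| = 4.
(a) |A ∩ B| / |A| ≥ 2/3: fails.
(b) |A ∩ B| > 5: holds.
(c) |A ∩ B| / |A| > 2/5: holds.
(d) |A ∩ B| / |A| ≥ 2/5: holds.

(b), (c), (d)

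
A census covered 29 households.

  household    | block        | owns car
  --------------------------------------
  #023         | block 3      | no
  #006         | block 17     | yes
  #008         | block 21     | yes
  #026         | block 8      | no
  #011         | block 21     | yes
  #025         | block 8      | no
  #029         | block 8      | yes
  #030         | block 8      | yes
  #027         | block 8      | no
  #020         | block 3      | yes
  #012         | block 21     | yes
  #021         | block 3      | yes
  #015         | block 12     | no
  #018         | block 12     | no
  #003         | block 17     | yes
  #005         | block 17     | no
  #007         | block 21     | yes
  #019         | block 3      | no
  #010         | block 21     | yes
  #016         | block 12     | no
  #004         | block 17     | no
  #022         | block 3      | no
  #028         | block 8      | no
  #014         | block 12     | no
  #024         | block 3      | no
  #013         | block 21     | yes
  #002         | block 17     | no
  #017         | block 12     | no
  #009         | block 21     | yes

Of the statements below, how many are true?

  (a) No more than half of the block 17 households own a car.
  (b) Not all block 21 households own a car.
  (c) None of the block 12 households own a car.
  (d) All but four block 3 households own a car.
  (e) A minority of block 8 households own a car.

(a) block 17: |A| = 5, |A ∩ B| = 2; needs |A ∩ B| ≤ |A ∖ B| — true.
(b) block 21: |A| = 7, |A ∩ B| = 7; needs A ⊄ B (|A ∖ B| ≥ 1) — false.
(c) block 12: |A| = 5, |A ∩ B| = 0; needs A ∩ B = ∅ (|A ∩ B| = 0) — true.
(d) block 3: |A| = 6, |A ∩ B| = 2; needs |A ∖ B| = 4 — true.
(e) block 8: |A| = 6, |A ∩ B| = 2; needs |A ∩ B| < |A ∖ B| — true.

4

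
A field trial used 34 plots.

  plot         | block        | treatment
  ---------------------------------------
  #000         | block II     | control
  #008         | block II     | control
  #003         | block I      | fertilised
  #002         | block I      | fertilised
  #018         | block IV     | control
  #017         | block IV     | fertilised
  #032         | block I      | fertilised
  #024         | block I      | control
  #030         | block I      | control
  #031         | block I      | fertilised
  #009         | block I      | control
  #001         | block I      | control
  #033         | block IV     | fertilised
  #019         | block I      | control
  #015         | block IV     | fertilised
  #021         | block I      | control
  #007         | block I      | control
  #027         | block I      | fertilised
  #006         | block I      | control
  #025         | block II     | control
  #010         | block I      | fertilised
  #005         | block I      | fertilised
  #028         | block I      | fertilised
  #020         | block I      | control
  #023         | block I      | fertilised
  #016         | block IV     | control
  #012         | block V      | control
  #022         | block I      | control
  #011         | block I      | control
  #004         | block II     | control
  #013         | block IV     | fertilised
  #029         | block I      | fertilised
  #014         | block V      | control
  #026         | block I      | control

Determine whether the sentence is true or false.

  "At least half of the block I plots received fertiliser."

'At least half of the block I plots received fertiliser' holds iff |A ∩ B| ≥ |A ∖ B|.
|A| = 22, |A ∩ B| = 10, |A ∖ B| = 12.
10 < 12, so the statement is false.

False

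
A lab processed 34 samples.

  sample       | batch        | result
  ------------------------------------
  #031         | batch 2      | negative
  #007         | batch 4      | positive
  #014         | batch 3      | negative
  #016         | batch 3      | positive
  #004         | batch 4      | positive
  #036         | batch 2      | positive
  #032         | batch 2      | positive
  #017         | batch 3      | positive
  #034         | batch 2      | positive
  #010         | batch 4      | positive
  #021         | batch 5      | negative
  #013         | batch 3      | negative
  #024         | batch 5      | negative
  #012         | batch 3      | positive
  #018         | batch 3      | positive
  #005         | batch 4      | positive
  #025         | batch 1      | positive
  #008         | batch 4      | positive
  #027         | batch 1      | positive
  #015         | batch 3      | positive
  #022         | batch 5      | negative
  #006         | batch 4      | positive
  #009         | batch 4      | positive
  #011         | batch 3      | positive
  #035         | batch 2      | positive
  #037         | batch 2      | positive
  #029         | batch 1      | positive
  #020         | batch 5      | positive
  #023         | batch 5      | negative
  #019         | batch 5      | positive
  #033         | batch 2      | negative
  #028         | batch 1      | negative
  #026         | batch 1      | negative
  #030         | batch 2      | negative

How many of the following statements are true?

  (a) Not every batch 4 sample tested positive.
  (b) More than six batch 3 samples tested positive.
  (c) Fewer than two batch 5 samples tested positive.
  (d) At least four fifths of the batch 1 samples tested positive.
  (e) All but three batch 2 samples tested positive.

1

(a) batch 4: |A| = 7, |A ∩ B| = 7; needs A ⊄ B (|A ∖ B| ≥ 1) — false.
(b) batch 3: |A| = 8, |A ∩ B| = 6; needs |A ∩ B| > 6 — false.
(c) batch 5: |A| = 6, |A ∩ B| = 2; needs |A ∩ B| < 2 — false.
(d) batch 1: |A| = 5, |A ∩ B| = 3; needs |A ∩ B| / |A| ≥ 4/5 — false.
(e) batch 2: |A| = 8, |A ∩ B| = 5; needs |A ∖ B| = 3 — true.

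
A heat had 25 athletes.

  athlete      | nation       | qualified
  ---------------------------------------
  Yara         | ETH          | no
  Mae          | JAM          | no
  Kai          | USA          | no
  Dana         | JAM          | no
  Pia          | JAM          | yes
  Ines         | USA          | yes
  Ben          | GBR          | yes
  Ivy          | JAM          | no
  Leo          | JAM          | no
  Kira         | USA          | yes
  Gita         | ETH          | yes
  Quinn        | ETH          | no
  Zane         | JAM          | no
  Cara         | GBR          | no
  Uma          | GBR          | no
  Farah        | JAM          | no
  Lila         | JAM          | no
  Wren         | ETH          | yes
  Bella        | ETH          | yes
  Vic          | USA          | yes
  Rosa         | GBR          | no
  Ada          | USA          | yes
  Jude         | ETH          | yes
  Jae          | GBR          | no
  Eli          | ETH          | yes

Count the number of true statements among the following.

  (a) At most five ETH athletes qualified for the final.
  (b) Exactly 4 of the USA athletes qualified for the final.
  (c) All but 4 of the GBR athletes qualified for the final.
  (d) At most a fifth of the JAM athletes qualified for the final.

4

(a) ETH: |A| = 7, |A ∩ B| = 5; needs |A ∩ B| ≤ 5 — true.
(b) USA: |A| = 5, |A ∩ B| = 4; needs |A ∩ B| = 4 — true.
(c) GBR: |A| = 5, |A ∩ B| = 1; needs |A ∖ B| = 4 — true.
(d) JAM: |A| = 8, |A ∩ B| = 1; needs |A ∩ B| / |A| ≤ 1/5 — true.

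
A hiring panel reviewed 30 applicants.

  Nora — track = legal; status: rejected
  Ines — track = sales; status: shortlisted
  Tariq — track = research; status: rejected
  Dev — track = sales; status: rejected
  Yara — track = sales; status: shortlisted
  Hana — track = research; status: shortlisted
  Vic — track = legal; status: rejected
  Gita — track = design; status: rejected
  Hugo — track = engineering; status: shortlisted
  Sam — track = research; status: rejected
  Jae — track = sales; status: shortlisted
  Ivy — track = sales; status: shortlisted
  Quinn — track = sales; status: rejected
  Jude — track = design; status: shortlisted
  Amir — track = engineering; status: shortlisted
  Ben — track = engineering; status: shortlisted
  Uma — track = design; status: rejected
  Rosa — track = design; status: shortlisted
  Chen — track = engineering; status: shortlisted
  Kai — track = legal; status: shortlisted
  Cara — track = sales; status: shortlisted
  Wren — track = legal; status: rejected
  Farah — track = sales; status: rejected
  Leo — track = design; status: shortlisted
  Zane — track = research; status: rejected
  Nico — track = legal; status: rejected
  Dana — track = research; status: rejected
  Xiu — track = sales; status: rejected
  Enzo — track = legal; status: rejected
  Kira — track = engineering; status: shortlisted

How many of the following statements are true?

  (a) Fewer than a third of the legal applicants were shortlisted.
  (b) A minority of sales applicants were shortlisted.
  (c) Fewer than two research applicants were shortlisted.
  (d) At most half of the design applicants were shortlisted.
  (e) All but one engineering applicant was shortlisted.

(a) legal: |A| = 6, |A ∩ B| = 1; needs |A ∩ B| / |A| < 1/3 — true.
(b) sales: |A| = 9, |A ∩ B| = 5; needs |A ∩ B| < |A ∖ B| — false.
(c) research: |A| = 5, |A ∩ B| = 1; needs |A ∩ B| < 2 — true.
(d) design: |A| = 5, |A ∩ B| = 3; needs |A ∩ B| ≤ |A ∖ B| — false.
(e) engineering: |A| = 5, |A ∩ B| = 5; needs |A ∖ B| = 1 — false.

2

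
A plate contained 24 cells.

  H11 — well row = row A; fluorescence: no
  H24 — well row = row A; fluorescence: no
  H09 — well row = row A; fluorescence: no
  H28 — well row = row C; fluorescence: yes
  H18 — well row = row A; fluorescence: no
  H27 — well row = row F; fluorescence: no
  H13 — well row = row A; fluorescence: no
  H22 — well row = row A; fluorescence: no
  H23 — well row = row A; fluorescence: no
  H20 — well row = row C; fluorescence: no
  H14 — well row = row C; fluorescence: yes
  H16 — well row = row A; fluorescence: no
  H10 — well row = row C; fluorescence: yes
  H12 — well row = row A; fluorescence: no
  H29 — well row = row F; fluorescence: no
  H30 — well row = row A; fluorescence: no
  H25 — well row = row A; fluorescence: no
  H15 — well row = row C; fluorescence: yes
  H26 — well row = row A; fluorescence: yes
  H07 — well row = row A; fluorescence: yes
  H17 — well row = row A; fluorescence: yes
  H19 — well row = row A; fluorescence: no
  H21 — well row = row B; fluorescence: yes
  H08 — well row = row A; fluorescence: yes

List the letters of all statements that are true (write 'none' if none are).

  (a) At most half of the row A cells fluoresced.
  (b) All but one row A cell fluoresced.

(a)

|A| = 16, |A ∩ B| = 4, |A ∖ B| = 12.
(a) |A ∩ B| ≤ |A ∖ B|: holds.
(b) |A ∖ B| = 1: fails.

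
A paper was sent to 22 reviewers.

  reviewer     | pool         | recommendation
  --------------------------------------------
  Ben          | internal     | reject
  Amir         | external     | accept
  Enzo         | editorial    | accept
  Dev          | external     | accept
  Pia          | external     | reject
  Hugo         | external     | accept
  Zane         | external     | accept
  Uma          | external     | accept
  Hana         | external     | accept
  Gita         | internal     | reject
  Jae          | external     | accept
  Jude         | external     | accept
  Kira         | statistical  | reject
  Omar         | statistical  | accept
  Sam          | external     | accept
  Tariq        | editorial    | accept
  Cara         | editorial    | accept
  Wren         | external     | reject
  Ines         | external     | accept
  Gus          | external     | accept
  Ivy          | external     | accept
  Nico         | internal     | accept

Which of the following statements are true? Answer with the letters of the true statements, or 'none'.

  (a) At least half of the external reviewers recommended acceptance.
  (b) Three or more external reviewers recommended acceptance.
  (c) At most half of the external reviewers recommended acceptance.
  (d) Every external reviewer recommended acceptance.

|A| = 14, |A ∩ B| = 12, |A ∖ B| = 2.
(a) |A ∩ B| ≥ |A ∖ B|: holds.
(b) |A ∩ B| ≥ 3: holds.
(c) |A ∩ B| ≤ |A ∖ B|: fails.
(d) A ⊆ B, i.e. every element of A is in B (|A ∖ B| = 0): fails.

(a), (b)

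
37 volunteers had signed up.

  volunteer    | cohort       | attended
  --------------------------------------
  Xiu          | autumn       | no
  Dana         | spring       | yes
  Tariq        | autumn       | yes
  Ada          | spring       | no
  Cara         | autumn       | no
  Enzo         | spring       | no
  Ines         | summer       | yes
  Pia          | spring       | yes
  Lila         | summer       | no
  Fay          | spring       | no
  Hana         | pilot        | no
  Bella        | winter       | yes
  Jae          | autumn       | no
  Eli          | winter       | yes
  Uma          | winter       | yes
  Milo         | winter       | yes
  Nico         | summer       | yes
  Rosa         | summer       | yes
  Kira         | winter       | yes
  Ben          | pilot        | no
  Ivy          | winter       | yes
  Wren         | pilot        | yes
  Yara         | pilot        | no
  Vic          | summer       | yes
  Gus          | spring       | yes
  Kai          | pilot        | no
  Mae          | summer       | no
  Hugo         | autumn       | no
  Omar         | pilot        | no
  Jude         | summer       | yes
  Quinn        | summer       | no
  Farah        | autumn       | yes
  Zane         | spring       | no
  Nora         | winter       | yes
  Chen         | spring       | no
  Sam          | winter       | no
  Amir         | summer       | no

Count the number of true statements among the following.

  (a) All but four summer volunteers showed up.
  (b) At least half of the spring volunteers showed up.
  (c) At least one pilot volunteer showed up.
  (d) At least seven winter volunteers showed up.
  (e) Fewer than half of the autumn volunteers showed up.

(a) summer: |A| = 9, |A ∩ B| = 5; needs |A ∖ B| = 4 — true.
(b) spring: |A| = 8, |A ∩ B| = 3; needs |A ∩ B| ≥ |A ∖ B| — false.
(c) pilot: |A| = 6, |A ∩ B| = 1; needs A ∩ B ≠ ∅ (|A ∩ B| ≥ 1) — true.
(d) winter: |A| = 8, |A ∩ B| = 7; needs |A ∩ B| ≥ 7 — true.
(e) autumn: |A| = 6, |A ∩ B| = 2; needs |A ∩ B| < |A ∖ B| — true.

4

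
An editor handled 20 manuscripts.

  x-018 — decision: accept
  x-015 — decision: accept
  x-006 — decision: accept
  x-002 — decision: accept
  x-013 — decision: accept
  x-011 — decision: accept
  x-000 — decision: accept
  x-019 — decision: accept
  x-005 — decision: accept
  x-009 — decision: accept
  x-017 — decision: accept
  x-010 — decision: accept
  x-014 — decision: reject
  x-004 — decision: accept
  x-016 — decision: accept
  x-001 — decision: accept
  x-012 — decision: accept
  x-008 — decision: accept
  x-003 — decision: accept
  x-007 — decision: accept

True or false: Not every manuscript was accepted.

Truth condition: A ⊄ B (|A ∖ B| ≥ 1).
|A| = 20, |A ∩ B| = 19, |A ∖ B| = 1.
So the statement is true.

True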